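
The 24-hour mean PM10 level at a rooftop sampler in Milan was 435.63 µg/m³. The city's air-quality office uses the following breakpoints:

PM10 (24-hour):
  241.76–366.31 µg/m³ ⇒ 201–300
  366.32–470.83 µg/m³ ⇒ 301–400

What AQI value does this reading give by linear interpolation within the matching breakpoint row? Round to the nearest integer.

PM10: 435.63 lies in 366.32–470.83, so I_lo=301, I_hi=400, C_lo=366.32, C_hi=470.83.
(400−301)/(470.83−366.32) × (435.63−366.32) + 301 = 99/104.51 × 69.31 + 301 ≈ 366.66 → 367.

367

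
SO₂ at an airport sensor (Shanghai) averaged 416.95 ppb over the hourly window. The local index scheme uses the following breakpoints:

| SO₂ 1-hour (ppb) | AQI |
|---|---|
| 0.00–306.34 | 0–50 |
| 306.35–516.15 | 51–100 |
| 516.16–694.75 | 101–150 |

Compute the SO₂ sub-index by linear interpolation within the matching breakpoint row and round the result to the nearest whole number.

77

SO₂: 416.95 lies in 306.35–516.15, so I_lo=51, I_hi=100, C_lo=306.35, C_hi=516.15.
(100−51)/(516.15−306.35) × (416.95−306.35) + 51 = 49/209.80 × 110.60 + 51 ≈ 76.83 → 77.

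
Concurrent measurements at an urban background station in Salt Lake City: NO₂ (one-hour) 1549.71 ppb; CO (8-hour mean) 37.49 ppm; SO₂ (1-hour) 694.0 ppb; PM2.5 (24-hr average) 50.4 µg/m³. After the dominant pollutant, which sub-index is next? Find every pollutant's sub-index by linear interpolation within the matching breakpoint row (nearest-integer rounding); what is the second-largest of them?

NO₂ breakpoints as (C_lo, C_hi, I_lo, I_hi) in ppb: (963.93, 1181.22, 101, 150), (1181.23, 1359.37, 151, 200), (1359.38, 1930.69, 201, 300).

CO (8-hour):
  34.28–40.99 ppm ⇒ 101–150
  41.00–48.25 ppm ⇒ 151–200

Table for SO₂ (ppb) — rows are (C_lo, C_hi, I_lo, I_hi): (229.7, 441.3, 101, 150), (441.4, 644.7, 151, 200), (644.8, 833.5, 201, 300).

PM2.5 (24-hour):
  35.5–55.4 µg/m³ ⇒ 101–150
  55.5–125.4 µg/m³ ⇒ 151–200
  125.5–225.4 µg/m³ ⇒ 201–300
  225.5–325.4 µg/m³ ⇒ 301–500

227

NO₂: 1549.71 lies in 1359.38–1930.69, so I_lo=201, I_hi=300, C_lo=1359.38, C_hi=1930.69.
(300−201)/(1930.69−1359.38) × (1549.71−1359.38) + 201 = 99/571.31 × 190.33 + 201 ≈ 233.98 → 234.
CO: 37.49 ∈ [34.28, 40.99] ↔ index [101, 150].
101 + (37.49−34.28)·(150−101)/(40.99−34.28) = 101 + 3.21·49/6.71 ≈ 124.44, so AQI = 124.
SO₂: 694.0 ∈ [644.8, 833.5] ↔ index [201, 300].
201 + (694.0−644.8)·(300−201)/(833.5−644.8) = 201 + 49.2·99/188.7 ≈ 226.81, so AQI = 227.
PM2.5 50.4: bracket 35.5–55.4 → index 101–150; slope 49/19.9, offset 14.9.
AQI = 101 + 49/19.9·14.9 ≈ 137.69 ⇒ 138.
Sub-indices: NO₂→234, CO→124, SO₂→227, PM2.5→138. Ranked high→low: 234, 227, 138, 124. Second-highest sub-index = 227.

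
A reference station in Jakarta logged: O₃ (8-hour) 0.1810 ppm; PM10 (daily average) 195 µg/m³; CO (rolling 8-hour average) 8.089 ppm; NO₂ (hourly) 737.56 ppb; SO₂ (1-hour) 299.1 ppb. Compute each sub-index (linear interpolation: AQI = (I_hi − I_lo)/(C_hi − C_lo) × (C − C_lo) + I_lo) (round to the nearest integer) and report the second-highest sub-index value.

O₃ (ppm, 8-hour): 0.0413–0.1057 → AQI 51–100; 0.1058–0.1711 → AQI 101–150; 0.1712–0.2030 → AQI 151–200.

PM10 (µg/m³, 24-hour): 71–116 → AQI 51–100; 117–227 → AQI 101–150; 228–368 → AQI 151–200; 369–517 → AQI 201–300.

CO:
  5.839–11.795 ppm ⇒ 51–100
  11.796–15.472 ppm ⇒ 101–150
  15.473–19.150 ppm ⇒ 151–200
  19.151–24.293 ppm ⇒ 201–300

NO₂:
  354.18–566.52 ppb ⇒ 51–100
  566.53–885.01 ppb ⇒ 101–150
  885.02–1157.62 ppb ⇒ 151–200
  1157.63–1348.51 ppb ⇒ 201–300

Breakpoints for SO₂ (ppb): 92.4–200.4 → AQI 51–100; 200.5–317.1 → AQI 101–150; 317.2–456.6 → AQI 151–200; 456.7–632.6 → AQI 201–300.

O₃ 0.1810: bracket 0.1712–0.2030 → index 151–200; slope 49/0.0318, offset 0.0098.
AQI = 151 + 49/0.0318·0.0098 ≈ 166.10 ⇒ 166.
PM10: 195 ∈ [117, 227] ↔ index [101, 150].
101 + (195−117)·(150−101)/(227−117) = 101 + 78·49/110 ≈ 135.75, so AQI = 136.
CO: 8.089 lies in 5.839–11.795, so I_lo=51, I_hi=100, C_lo=5.839, C_hi=11.795.
(100−51)/(11.795−5.839) × (8.089−5.839) + 51 = 49/5.956 × 2.250 + 51 ≈ 69.51 → 70.
NO₂: row 566.53–885.01 (AQI 101–150). (150−101)·(737.56−566.53)/(885.01−566.53) + 101 = 49·171.03/318.48 + 101 ≈ 127.31 → 127.
SO₂: row 200.5–317.1 (AQI 101–150). (150−101)·(299.1−200.5)/(317.1−200.5) + 101 = 49·98.6/116.6 + 101 ≈ 142.44 → 142.
Sub-indices: O₃→166, PM10→136, CO→70, NO₂→127, SO₂→142. Ranked high→low: 166, 142, 136, 127, 70. Second-highest sub-index = 142.

142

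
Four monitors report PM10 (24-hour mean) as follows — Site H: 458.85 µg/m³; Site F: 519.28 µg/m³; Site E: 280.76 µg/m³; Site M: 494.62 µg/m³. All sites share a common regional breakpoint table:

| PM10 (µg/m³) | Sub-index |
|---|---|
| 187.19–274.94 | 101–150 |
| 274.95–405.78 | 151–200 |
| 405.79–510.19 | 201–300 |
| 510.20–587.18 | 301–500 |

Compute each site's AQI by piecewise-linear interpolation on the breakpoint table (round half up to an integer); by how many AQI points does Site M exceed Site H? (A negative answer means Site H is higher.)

34

Site H: 458.85 lies in 405.79–510.19, so I_lo=201, I_hi=300, C_lo=405.79, C_hi=510.19.
(300−201)/(510.19−405.79) × (458.85−405.79) + 201 = 99/104.40 × 53.06 + 201 ≈ 251.32 → 251.
Site F: 519.28 ∈ [510.20, 587.18] ↔ index [301, 500].
301 + (519.28−510.20)·(500−301)/(587.18−510.20) = 301 + 9.08·199/76.98 ≈ 324.47, so AQI = 324.
Site E: row 274.95–405.78 (AQI 151–200). (200−151)·(280.76−274.95)/(405.78−274.95) + 151 = 49·5.81/130.83 + 151 ≈ 153.18 → 153.
Site M: 494.62 lies in 405.79–510.19, so I_lo=201, I_hi=300, C_lo=405.79, C_hi=510.19.
(300−201)/(510.19−405.79) × (494.62−405.79) + 201 = 99/104.40 × 88.83 + 201 ≈ 285.24 → 285.
AQIs: Site H=251, Site F=324, Site E=153, Site M=285. Site M (285) − Site H (251) = 34.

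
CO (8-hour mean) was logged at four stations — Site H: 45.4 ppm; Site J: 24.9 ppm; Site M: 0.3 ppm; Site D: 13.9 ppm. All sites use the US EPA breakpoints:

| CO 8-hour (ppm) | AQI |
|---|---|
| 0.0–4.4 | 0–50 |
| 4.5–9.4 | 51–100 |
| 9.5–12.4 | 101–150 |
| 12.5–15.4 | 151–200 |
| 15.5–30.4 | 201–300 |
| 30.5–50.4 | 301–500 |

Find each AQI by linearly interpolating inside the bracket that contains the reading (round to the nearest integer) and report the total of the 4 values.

Site H 45.4: bracket 30.5–50.4 → index 301–500; slope 199/19.9, offset 14.9.
AQI = 301 + 199/19.9·14.9 ≈ 450.00 ⇒ 450.
Site J: 24.9 lies in 15.5–30.4, so I_lo=201, I_hi=300, C_lo=15.5, C_hi=30.4.
(300−201)/(30.4−15.5) × (24.9−15.5) + 201 = 99/14.9 × 9.4 + 201 ≈ 263.46 → 263.
Site M: 0.3 ∈ [0.0, 4.4] ↔ index [0, 50].
0 + (0.3−0.0)·(50−0)/(4.4−0.0) = 0 + 0.3·50/4.4 ≈ 3.41, so AQI = 3.
Site D 13.9: bracket 12.5–15.4 → index 151–200; slope 49/2.9, offset 1.4.
AQI = 151 + 49/2.9·1.4 ≈ 174.66 ⇒ 175.
AQIs: Site H=450, Site J=263, Site M=3, Site D=175. Sum = 450 + 263 + 3 + 175 = 891.

891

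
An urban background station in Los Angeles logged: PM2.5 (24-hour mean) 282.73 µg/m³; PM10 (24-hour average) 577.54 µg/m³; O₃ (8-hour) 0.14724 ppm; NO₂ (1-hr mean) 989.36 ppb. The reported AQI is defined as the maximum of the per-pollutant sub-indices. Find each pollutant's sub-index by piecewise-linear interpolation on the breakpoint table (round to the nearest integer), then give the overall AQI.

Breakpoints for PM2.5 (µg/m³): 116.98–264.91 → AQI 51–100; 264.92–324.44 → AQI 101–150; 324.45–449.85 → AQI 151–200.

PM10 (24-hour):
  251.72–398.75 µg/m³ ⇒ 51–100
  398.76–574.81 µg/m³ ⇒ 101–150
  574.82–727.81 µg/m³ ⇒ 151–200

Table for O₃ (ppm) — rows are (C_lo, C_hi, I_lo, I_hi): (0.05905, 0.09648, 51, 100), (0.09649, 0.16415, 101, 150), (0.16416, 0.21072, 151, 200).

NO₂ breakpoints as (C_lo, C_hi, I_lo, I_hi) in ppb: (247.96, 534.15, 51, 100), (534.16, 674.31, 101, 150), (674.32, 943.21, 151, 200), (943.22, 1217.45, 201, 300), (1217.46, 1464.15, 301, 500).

PM2.5: row 264.92–324.44 (AQI 101–150). (150−101)·(282.73−264.92)/(324.44−264.92) + 101 = 49·17.81/59.52 + 101 ≈ 115.66 → 116.
PM10: 577.54 ∈ [574.82, 727.81] ↔ index [151, 200].
151 + (577.54−574.82)·(200−151)/(727.81−574.82) = 151 + 2.72·49/152.99 ≈ 151.87, so AQI = 152.
O₃: 0.14724 lies in 0.09649–0.16415, so I_lo=101, I_hi=150, C_lo=0.09649, C_hi=0.16415.
(150−101)/(0.16415−0.09649) × (0.14724−0.09649) + 101 = 49/0.06766 × 0.05075 + 101 ≈ 137.75 → 138.
NO₂: 989.36 lies in 943.22–1217.45, so I_lo=201, I_hi=300, C_lo=943.22, C_hi=1217.45.
(300−201)/(1217.45−943.22) × (989.36−943.22) + 201 = 99/274.23 × 46.14 + 201 ≈ 217.66 → 218.
Sub-indices: PM2.5→116, PM10→152, O₃→138, NO₂→218. Overall AQI = max = 218; dominant pollutant is NO₂.
AQI 218: Very Unhealthy.

218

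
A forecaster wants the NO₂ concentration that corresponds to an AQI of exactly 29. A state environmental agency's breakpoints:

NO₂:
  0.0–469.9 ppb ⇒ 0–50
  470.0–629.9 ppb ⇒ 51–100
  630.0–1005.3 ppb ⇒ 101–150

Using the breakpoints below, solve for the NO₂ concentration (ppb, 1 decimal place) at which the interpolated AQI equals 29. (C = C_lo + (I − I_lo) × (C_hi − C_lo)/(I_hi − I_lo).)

AQI 29 lies in the 0–50 band, which corresponds to 0.0–469.9 ppb.
C = 0.0 + (29−0)×(469.9−0.0)/(50−0) = 0.0 + 29×469.9/50 ≈ 272.542 ppb → 272.5 ppb to 1 dp.

272.5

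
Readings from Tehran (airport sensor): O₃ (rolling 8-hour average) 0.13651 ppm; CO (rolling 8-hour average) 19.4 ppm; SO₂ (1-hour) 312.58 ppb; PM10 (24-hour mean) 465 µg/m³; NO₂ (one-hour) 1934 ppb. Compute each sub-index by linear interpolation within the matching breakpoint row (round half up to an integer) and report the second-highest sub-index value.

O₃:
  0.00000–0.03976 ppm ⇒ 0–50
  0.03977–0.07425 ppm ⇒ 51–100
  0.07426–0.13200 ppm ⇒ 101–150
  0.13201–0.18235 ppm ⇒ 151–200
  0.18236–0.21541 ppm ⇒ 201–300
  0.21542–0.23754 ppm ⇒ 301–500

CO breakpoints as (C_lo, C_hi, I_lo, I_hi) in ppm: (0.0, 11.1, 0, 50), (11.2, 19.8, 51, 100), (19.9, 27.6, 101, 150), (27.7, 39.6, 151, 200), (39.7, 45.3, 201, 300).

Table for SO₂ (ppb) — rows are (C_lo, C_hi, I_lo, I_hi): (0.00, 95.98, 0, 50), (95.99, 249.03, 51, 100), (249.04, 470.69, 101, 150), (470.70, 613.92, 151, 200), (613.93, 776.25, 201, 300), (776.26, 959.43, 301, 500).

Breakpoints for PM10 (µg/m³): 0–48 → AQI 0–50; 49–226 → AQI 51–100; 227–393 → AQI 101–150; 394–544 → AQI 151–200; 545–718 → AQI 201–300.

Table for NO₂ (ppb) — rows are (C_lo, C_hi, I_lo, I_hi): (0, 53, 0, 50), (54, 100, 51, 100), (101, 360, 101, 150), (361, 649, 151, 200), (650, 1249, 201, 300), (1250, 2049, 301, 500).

174

O₃: 0.13651 lies in 0.13201–0.18235, so I_lo=151, I_hi=200, C_lo=0.13201, C_hi=0.18235.
(200−151)/(0.18235−0.13201) × (0.13651−0.13201) + 151 = 49/0.05034 × 0.00450 + 151 ≈ 155.38 → 155.
CO: 19.4 ∈ [11.2, 19.8] ↔ index [51, 100].
51 + (19.4−11.2)·(100−51)/(19.8−11.2) = 51 + 8.2·49/8.6 ≈ 97.72, so AQI = 98.
SO₂: 312.58 ∈ [249.04, 470.69] ↔ index [101, 150].
101 + (312.58−249.04)·(150−101)/(470.69−249.04) = 101 + 63.54·49/221.65 ≈ 115.05, so AQI = 115.
PM10: 465 ∈ [394, 544] ↔ index [151, 200].
151 + (465−394)·(200−151)/(544−394) = 151 + 71·49/150 ≈ 174.19, so AQI = 174.
NO₂: row 1250–2049 (AQI 301–500). (500−301)·(1934−1250)/(2049−1250) + 301 = 199·684/799 + 301 ≈ 471.36 → 471.
Sub-indices: O₃→155, CO→98, SO₂→115, PM10→174, NO₂→471. Ranked high→low: 471, 174, 155, 115, 98. Second-highest sub-index = 174.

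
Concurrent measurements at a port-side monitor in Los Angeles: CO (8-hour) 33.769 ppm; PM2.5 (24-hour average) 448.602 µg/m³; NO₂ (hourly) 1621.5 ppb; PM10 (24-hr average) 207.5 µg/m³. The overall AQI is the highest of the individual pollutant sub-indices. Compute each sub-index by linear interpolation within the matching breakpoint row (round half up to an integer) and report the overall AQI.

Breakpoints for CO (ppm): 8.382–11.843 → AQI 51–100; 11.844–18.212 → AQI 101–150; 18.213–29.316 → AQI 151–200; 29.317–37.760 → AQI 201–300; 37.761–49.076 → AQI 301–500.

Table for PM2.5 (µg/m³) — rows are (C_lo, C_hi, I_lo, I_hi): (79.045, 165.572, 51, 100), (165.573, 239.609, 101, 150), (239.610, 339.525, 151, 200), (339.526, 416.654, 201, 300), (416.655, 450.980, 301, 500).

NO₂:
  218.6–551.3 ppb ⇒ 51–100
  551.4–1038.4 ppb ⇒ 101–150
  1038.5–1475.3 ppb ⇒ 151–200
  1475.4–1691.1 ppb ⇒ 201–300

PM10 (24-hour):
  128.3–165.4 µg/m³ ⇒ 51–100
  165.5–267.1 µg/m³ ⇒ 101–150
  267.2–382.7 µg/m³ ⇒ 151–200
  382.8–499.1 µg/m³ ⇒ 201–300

CO: 33.769 lies in 29.317–37.760, so I_lo=201, I_hi=300, C_lo=29.317, C_hi=37.760.
(300−201)/(37.760−29.317) × (33.769−29.317) + 201 = 99/8.443 × 4.452 + 201 ≈ 253.20 → 253.
PM2.5 448.602: bracket 416.655–450.980 → index 301–500; slope 199/34.325, offset 31.947.
AQI = 301 + 199/34.325·31.947 ≈ 486.21 ⇒ 486.
NO₂: row 1475.4–1691.1 (AQI 201–300). (300−201)·(1621.5−1475.4)/(1691.1−1475.4) + 201 = 99·146.1/215.7 + 201 ≈ 268.06 → 268.
PM10: row 165.5–267.1 (AQI 101–150). (150−101)·(207.5−165.5)/(267.1−165.5) + 101 = 49·42.0/101.6 + 101 ≈ 121.26 → 121.
Sub-indices: CO→253, PM2.5→486, NO₂→268, PM10→121. Overall AQI = max = 486; dominant pollutant is PM2.5.
AQI 486: Hazardous.

486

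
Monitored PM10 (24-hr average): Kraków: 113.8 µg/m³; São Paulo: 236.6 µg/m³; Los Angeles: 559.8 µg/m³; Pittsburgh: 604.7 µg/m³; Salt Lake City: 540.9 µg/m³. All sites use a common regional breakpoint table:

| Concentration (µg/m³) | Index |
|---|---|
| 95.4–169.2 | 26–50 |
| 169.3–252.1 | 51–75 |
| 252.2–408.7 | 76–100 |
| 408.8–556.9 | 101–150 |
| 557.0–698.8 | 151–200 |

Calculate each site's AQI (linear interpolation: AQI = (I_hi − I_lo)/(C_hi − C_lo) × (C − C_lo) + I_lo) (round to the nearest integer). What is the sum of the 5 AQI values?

567

Kraków: row 95.4–169.2 (AQI 26–50). (50−26)·(113.8−95.4)/(169.2−95.4) + 26 = 24·18.4/73.8 + 26 ≈ 31.98 → 32.
São Paulo: row 169.3–252.1 (AQI 51–75). (75−51)·(236.6−169.3)/(252.1−169.3) + 51 = 24·67.3/82.8 + 51 ≈ 70.51 → 71.
Los Angeles: 559.8 lies in 557.0–698.8, so I_lo=151, I_hi=200, C_lo=557.0, C_hi=698.8.
(200−151)/(698.8−557.0) × (559.8−557.0) + 151 = 49/141.8 × 2.8 + 151 ≈ 151.97 → 152.
Pittsburgh: 604.7 lies in 557.0–698.8, so I_lo=151, I_hi=200, C_lo=557.0, C_hi=698.8.
(200−151)/(698.8−557.0) × (604.7−557.0) + 151 = 49/141.8 × 47.7 + 151 ≈ 167.48 → 167.
Salt Lake City: 540.9 ∈ [408.8, 556.9] ↔ index [101, 150].
101 + (540.9−408.8)·(150−101)/(556.9−408.8) = 101 + 132.1·49/148.1 ≈ 144.71, so AQI = 145.
AQIs: Kraków=32, São Paulo=71, Los Angeles=152, Pittsburgh=167, Salt Lake City=145. Sum = 32 + 71 + 152 + 167 + 145 = 567.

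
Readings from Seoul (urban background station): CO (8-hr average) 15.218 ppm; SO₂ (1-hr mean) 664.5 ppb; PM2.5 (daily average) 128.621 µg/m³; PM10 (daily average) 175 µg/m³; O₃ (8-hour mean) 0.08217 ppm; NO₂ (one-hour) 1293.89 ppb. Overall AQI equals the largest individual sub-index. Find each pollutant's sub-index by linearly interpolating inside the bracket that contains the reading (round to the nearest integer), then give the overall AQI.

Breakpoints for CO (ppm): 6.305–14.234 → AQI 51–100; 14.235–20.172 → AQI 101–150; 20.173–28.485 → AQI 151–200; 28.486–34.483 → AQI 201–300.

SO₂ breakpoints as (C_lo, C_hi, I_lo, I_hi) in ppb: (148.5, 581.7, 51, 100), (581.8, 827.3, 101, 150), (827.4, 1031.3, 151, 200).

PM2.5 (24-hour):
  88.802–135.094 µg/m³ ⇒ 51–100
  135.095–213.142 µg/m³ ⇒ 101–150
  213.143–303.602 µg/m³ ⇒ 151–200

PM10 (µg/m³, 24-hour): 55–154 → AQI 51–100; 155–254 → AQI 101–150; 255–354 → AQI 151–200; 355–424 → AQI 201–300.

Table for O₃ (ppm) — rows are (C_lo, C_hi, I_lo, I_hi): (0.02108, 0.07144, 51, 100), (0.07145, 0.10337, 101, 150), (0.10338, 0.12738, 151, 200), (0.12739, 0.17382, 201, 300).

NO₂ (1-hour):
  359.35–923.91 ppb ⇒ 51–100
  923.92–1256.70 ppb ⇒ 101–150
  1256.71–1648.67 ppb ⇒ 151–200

CO: 15.218 lies in 14.235–20.172, so I_lo=101, I_hi=150, C_lo=14.235, C_hi=20.172.
(150−101)/(20.172−14.235) × (15.218−14.235) + 101 = 49/5.937 × 0.983 + 101 ≈ 109.11 → 109.
SO₂: 664.5 lies in 581.8–827.3, so I_lo=101, I_hi=150, C_lo=581.8, C_hi=827.3.
(150−101)/(827.3−581.8) × (664.5−581.8) + 101 = 49/245.5 × 82.7 + 101 ≈ 117.51 → 118.
PM2.5: 128.621 ∈ [88.802, 135.094] ↔ index [51, 100].
51 + (128.621−88.802)·(100−51)/(135.094−88.802) = 51 + 39.819·49/46.292 ≈ 93.15, so AQI = 93.
PM10: row 155–254 (AQI 101–150). (150−101)·(175−155)/(254−155) + 101 = 49·20/99 + 101 ≈ 110.90 → 111.
O₃: row 0.07145–0.10337 (AQI 101–150). (150−101)·(0.08217−0.07145)/(0.10337−0.07145) + 101 = 49·0.01072/0.03192 + 101 ≈ 117.46 → 117.
NO₂: row 1256.71–1648.67 (AQI 151–200). (200−151)·(1293.89−1256.71)/(1648.67−1256.71) + 151 = 49·37.18/391.96 + 151 ≈ 155.65 → 156.
Sub-indices: CO→109, SO₂→118, PM2.5→93, PM10→111, O₃→117, NO₂→156. Overall AQI = max = 156; dominant pollutant is NO₂.
AQI 156: Unhealthy.

156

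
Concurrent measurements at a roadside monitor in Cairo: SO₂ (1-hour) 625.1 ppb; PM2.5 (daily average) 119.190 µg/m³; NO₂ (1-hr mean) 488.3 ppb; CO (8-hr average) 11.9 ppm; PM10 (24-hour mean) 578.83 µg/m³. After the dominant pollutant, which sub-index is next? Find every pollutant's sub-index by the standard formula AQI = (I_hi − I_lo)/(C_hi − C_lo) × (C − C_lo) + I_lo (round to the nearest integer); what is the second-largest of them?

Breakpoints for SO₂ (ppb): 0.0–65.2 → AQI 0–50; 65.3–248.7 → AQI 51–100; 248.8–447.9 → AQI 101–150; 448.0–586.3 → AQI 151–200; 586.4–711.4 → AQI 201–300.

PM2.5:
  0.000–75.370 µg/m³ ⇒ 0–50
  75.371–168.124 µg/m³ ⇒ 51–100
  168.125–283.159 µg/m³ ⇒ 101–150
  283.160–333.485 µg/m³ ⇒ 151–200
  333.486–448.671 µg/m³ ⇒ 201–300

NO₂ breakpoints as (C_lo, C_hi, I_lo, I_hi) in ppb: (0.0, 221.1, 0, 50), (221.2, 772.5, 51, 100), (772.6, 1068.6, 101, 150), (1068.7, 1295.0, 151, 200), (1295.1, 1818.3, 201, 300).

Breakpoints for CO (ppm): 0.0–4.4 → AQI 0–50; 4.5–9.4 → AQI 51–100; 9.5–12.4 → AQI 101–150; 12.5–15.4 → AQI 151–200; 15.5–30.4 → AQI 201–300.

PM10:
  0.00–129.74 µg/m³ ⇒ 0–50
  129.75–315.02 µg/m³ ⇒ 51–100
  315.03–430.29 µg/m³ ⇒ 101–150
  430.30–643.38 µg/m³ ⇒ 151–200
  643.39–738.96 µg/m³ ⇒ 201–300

SO₂: row 586.4–711.4 (AQI 201–300). (300−201)·(625.1−586.4)/(711.4−586.4) + 201 = 99·38.7/125.0 + 201 ≈ 231.65 → 232.
PM2.5: 119.190 ∈ [75.371, 168.124] ↔ index [51, 100].
51 + (119.190−75.371)·(100−51)/(168.124−75.371) = 51 + 43.819·49/92.753 ≈ 74.15, so AQI = 74.
NO₂: 488.3 lies in 221.2–772.5, so I_lo=51, I_hi=100, C_lo=221.2, C_hi=772.5.
(100−51)/(772.5−221.2) × (488.3−221.2) + 51 = 49/551.3 × 267.1 + 51 ≈ 74.74 → 75.
CO 11.9: bracket 9.5–12.4 → index 101–150; slope 49/2.9, offset 2.4.
AQI = 101 + 49/2.9·2.4 ≈ 141.55 ⇒ 142.
PM10: 578.83 lies in 430.30–643.38, so I_lo=151, I_hi=200, C_lo=430.30, C_hi=643.38.
(200−151)/(643.38−430.30) × (578.83−430.30) + 151 = 49/213.08 × 148.53 + 151 ≈ 185.16 → 185.
Sub-indices: SO₂→232, PM2.5→74, NO₂→75, CO→142, PM10→185. Ranked high→low: 232, 185, 142, 75, 74. Second-highest sub-index = 185.

185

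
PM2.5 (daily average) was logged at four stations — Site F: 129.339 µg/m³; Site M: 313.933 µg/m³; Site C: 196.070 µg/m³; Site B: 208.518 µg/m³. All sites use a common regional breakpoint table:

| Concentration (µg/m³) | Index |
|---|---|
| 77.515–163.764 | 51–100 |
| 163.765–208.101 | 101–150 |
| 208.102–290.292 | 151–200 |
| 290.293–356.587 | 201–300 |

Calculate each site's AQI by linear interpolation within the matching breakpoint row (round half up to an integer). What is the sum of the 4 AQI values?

Site F: row 77.515–163.764 (AQI 51–100). (100−51)·(129.339−77.515)/(163.764−77.515) + 51 = 49·51.824/86.249 + 51 ≈ 80.44 → 80.
Site M: 313.933 lies in 290.293–356.587, so I_lo=201, I_hi=300, C_lo=290.293, C_hi=356.587.
(300−201)/(356.587−290.293) × (313.933−290.293) + 201 = 99/66.294 × 23.640 + 201 ≈ 236.30 → 236.
Site C: 196.070 ∈ [163.765, 208.101] ↔ index [101, 150].
101 + (196.070−163.765)·(150−101)/(208.101−163.765) = 101 + 32.305·49/44.336 ≈ 136.70, so AQI = 137.
Site B: row 208.102–290.292 (AQI 151–200). (200−151)·(208.518−208.102)/(290.292−208.102) + 151 = 49·0.416/82.190 + 151 ≈ 151.25 → 151.
AQIs: Site F=80, Site M=236, Site C=137, Site B=151. Sum = 80 + 236 + 137 + 151 = 604.

604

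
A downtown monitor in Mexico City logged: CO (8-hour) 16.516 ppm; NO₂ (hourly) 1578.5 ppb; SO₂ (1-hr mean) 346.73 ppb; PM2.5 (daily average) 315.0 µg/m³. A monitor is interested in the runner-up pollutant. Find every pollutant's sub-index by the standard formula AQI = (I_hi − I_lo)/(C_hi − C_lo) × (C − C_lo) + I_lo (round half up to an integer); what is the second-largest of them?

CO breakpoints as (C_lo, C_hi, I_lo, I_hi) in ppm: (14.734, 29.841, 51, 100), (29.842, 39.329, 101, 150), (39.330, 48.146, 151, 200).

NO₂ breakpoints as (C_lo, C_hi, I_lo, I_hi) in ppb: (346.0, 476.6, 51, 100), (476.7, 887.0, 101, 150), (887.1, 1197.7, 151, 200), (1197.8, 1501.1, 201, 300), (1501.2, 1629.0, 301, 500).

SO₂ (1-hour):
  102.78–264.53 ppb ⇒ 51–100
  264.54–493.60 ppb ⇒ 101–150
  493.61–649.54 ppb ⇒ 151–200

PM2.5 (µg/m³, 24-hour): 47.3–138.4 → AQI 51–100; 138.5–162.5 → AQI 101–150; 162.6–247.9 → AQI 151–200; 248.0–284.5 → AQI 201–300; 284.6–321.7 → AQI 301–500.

CO: row 14.734–29.841 (AQI 51–100). (100−51)·(16.516−14.734)/(29.841−14.734) + 51 = 49·1.782/15.107 + 51 ≈ 56.78 → 57.
NO₂ 1578.5: bracket 1501.2–1629.0 → index 301–500; slope 199/127.8, offset 77.3.
AQI = 301 + 199/127.8·77.3 ≈ 421.37 ⇒ 421.
SO₂ 346.73: bracket 264.54–493.60 → index 101–150; slope 49/229.06, offset 82.19.
AQI = 101 + 49/229.06·82.19 ≈ 118.58 ⇒ 119.
PM2.5: 315.0 ∈ [284.6, 321.7] ↔ index [301, 500].
301 + (315.0−284.6)·(500−301)/(321.7−284.6) = 301 + 30.4·199/37.1 ≈ 464.06, so AQI = 464.
Sub-indices: CO→57, NO₂→421, SO₂→119, PM2.5→464. Ranked high→low: 464, 421, 119, 57. Second-highest sub-index = 421.

421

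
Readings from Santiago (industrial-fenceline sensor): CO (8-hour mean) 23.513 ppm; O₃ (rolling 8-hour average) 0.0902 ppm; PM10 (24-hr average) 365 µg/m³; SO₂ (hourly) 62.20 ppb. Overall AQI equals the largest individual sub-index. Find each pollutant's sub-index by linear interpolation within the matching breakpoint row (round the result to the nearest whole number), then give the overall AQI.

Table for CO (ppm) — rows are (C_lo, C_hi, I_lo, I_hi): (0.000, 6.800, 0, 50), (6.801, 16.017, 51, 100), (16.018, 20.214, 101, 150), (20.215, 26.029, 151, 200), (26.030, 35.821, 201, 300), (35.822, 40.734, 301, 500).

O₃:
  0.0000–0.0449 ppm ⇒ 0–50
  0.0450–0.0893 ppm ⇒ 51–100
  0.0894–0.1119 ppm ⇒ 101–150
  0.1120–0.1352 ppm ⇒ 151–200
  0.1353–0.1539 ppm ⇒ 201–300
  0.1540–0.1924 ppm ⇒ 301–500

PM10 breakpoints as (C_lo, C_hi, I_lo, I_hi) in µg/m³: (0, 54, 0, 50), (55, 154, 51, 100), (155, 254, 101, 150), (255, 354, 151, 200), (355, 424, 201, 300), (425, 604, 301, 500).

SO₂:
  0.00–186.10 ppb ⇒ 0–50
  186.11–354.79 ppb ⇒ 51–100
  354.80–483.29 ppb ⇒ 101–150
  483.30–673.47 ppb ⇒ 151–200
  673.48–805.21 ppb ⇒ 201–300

215

CO: 23.513 ∈ [20.215, 26.029] ↔ index [151, 200].
151 + (23.513−20.215)·(200−151)/(26.029−20.215) = 151 + 3.298·49/5.814 ≈ 178.80, so AQI = 179.
O₃: row 0.0894–0.1119 (AQI 101–150). (150−101)·(0.0902−0.0894)/(0.1119−0.0894) + 101 = 49·0.0008/0.0225 + 101 ≈ 102.74 → 103.
PM10: 365 lies in 355–424, so I_lo=201, I_hi=300, C_lo=355, C_hi=424.
(300−201)/(424−355) × (365−355) + 201 = 99/69 × 10 + 201 ≈ 215.35 → 215.
SO₂: row 0.00–186.10 (AQI 0–50). (50−0)·(62.20−0.00)/(186.10−0.00) + 0 = 50·62.20/186.10 + 0 ≈ 16.71 → 17.
Sub-indices: CO→179, O₃→103, PM10→215, SO₂→17. Overall AQI = max = 215; dominant pollutant is PM10.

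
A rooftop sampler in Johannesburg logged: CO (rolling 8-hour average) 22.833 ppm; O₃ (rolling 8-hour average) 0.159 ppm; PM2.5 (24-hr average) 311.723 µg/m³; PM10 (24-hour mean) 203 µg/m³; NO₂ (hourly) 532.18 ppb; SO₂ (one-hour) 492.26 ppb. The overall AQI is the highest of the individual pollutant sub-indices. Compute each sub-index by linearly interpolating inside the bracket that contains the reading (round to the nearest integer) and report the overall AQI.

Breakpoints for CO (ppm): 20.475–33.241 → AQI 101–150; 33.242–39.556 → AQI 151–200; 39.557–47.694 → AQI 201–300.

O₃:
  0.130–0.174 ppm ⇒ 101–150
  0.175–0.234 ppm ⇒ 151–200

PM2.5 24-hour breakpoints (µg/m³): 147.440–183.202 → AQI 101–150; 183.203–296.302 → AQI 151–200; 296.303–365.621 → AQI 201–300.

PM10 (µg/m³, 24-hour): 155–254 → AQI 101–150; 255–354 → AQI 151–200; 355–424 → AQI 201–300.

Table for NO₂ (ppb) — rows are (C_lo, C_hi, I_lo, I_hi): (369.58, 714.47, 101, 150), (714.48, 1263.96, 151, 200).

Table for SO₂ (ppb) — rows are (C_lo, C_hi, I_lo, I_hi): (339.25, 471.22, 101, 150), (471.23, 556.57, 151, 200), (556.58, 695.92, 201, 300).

CO: 22.833 ∈ [20.475, 33.241] ↔ index [101, 150].
101 + (22.833−20.475)·(150−101)/(33.241−20.475) = 101 + 2.358·49/12.766 ≈ 110.05, so AQI = 110.
O₃: 0.159 lies in 0.130–0.174, so I_lo=101, I_hi=150, C_lo=0.130, C_hi=0.174.
(150−101)/(0.174−0.130) × (0.159−0.130) + 101 = 49/0.044 × 0.029 + 101 ≈ 133.30 → 133.
PM2.5 311.723: bracket 296.303–365.621 → index 201–300; slope 99/69.318, offset 15.420.
AQI = 201 + 99/69.318·15.420 ≈ 223.02 ⇒ 223.
PM10: 203 lies in 155–254, so I_lo=101, I_hi=150, C_lo=155, C_hi=254.
(150−101)/(254−155) × (203−155) + 101 = 49/99 × 48 + 101 ≈ 124.76 → 125.
NO₂: row 369.58–714.47 (AQI 101–150). (150−101)·(532.18−369.58)/(714.47−369.58) + 101 = 49·162.60/344.89 + 101 ≈ 124.10 → 124.
SO₂: row 471.23–556.57 (AQI 151–200). (200−151)·(492.26−471.23)/(556.57−471.23) + 151 = 49·21.03/85.34 + 151 ≈ 163.07 → 163.
Sub-indices: CO→110, O₃→133, PM2.5→223, PM10→125, NO₂→124, SO₂→163. Overall AQI = max = 223; dominant pollutant is PM2.5.

223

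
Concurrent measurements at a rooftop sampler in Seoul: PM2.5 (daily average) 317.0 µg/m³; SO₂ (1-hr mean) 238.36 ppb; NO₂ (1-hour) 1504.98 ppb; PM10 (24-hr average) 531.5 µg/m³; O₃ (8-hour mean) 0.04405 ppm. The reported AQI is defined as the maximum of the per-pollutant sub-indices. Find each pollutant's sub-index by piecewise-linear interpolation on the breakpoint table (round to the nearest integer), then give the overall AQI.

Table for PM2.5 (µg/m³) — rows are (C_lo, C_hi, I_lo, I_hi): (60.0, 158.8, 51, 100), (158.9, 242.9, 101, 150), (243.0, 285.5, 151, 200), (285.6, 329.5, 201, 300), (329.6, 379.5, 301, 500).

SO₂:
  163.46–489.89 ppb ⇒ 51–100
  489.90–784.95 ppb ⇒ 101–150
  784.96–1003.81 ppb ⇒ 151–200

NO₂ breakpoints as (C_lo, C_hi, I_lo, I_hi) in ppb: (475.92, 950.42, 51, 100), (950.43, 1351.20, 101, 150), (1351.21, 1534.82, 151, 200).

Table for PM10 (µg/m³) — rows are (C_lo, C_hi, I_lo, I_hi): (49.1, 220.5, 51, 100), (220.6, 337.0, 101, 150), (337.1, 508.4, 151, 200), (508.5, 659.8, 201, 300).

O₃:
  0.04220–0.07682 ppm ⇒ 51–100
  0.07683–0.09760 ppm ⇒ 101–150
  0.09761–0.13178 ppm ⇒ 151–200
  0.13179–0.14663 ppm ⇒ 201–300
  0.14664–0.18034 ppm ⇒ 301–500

272

PM2.5: 317.0 lies in 285.6–329.5, so I_lo=201, I_hi=300, C_lo=285.6, C_hi=329.5.
(300−201)/(329.5−285.6) × (317.0−285.6) + 201 = 99/43.9 × 31.4 + 201 ≈ 271.81 → 272.
SO₂: 238.36 ∈ [163.46, 489.89] ↔ index [51, 100].
51 + (238.36−163.46)·(100−51)/(489.89−163.46) = 51 + 74.90·49/326.43 ≈ 62.24, so AQI = 62.
NO₂: 1504.98 lies in 1351.21–1534.82, so I_lo=151, I_hi=200, C_lo=1351.21, C_hi=1534.82.
(200−151)/(1534.82−1351.21) × (1504.98−1351.21) + 151 = 49/183.61 × 153.77 + 151 ≈ 192.04 → 192.
PM10: row 508.5–659.8 (AQI 201–300). (300−201)·(531.5−508.5)/(659.8−508.5) + 201 = 99·23.0/151.3 + 201 ≈ 216.05 → 216.
O₃: 0.04405 lies in 0.04220–0.07682, so I_lo=51, I_hi=100, C_lo=0.04220, C_hi=0.07682.
(100−51)/(0.07682−0.04220) × (0.04405−0.04220) + 51 = 49/0.03462 × 0.00185 + 51 ≈ 53.62 → 54.
Sub-indices: PM2.5→272, SO₂→62, NO₂→192, PM10→216, O₃→54. Overall AQI = max = 272; dominant pollutant is PM2.5.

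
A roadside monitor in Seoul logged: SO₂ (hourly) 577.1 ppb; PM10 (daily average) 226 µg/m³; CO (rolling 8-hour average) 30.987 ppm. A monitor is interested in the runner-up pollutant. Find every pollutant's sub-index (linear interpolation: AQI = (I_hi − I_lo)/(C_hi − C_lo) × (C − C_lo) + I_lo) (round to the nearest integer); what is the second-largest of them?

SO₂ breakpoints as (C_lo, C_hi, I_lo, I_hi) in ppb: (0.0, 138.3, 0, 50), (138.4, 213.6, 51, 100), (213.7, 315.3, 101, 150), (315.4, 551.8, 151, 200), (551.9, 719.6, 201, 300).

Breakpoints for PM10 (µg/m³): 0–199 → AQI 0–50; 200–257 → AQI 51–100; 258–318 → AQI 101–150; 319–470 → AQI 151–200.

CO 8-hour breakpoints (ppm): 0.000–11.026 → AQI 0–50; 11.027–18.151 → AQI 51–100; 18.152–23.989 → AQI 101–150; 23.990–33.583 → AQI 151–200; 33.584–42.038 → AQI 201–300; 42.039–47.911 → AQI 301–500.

187

SO₂: row 551.9–719.6 (AQI 201–300). (300−201)·(577.1−551.9)/(719.6−551.9) + 201 = 99·25.2/167.7 + 201 ≈ 215.88 → 216.
PM10: 226 lies in 200–257, so I_lo=51, I_hi=100, C_lo=200, C_hi=257.
(100−51)/(257−200) × (226−200) + 51 = 49/57 × 26 + 51 ≈ 73.35 → 73.
CO 30.987: bracket 23.990–33.583 → index 151–200; slope 49/9.593, offset 6.997.
AQI = 151 + 49/9.593·6.997 ≈ 186.74 ⇒ 187.
Sub-indices: SO₂→216, PM10→73, CO→187. Ranked high→low: 216, 187, 73. Second-highest sub-index = 187.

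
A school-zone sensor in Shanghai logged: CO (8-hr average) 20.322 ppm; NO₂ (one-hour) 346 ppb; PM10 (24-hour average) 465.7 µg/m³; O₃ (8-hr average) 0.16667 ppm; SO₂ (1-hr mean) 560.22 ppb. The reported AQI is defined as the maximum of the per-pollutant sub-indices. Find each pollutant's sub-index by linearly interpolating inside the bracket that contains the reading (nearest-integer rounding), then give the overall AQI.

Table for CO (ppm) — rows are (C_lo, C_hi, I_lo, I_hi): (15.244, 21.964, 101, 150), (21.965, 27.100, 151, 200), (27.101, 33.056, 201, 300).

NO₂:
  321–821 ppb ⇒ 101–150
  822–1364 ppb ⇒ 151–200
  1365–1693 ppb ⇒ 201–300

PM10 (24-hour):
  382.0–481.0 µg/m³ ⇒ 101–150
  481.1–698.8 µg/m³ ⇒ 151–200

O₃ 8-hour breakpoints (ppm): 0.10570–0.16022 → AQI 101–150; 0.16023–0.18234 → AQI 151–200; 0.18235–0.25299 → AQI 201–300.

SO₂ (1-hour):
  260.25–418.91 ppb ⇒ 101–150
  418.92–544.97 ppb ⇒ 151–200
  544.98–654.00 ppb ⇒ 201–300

CO: 20.322 ∈ [15.244, 21.964] ↔ index [101, 150].
101 + (20.322−15.244)·(150−101)/(21.964−15.244) = 101 + 5.078·49/6.720 ≈ 138.03, so AQI = 138.
NO₂ 346: bracket 321–821 → index 101–150; slope 49/500, offset 25.
AQI = 101 + 49/500·25 ≈ 103.45 ⇒ 103.
PM10: row 382.0–481.0 (AQI 101–150). (150−101)·(465.7−382.0)/(481.0−382.0) + 101 = 49·83.7/99.0 + 101 ≈ 142.43 → 142.
O₃ 0.16667: bracket 0.16023–0.18234 → index 151–200; slope 49/0.02211, offset 0.00644.
AQI = 151 + 49/0.02211·0.00644 ≈ 165.27 ⇒ 165.
SO₂: row 544.98–654.00 (AQI 201–300). (300−201)·(560.22−544.98)/(654.00−544.98) + 201 = 99·15.24/109.02 + 201 ≈ 214.84 → 215.
Sub-indices: CO→138, NO₂→103, PM10→142, O₃→165, SO₂→215. Overall AQI = max = 215; dominant pollutant is SO₂.
AQI 215: Very Unhealthy.

215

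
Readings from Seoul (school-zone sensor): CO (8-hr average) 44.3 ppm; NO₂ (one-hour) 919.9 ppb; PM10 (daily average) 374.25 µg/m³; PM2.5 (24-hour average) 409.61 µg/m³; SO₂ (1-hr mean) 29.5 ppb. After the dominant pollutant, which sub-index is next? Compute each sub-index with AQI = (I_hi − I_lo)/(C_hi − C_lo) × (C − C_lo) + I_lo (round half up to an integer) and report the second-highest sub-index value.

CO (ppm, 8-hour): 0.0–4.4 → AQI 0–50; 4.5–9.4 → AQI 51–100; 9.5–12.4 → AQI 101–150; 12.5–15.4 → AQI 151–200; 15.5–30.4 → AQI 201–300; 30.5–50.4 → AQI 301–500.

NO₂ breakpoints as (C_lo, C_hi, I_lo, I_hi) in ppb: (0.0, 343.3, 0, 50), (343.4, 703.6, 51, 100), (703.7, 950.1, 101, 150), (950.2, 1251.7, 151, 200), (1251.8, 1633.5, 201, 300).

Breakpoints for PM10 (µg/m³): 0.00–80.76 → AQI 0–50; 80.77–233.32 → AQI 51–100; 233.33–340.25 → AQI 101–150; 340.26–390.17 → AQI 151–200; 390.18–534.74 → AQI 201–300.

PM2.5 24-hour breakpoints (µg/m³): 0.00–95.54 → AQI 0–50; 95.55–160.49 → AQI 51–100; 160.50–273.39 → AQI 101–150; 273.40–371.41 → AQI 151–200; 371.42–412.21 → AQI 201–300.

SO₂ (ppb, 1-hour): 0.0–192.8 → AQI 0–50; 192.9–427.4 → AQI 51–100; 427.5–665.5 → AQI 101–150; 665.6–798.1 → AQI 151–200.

CO: 44.3 ∈ [30.5, 50.4] ↔ index [301, 500].
301 + (44.3−30.5)·(500−301)/(50.4−30.5) = 301 + 13.8·199/19.9 ≈ 439.00, so AQI = 439.
NO₂: row 703.7–950.1 (AQI 101–150). (150−101)·(919.9−703.7)/(950.1−703.7) + 101 = 49·216.2/246.4 + 101 ≈ 143.99 → 144.
PM10: 374.25 lies in 340.26–390.17, so I_lo=151, I_hi=200, C_lo=340.26, C_hi=390.17.
(200−151)/(390.17−340.26) × (374.25−340.26) + 151 = 49/49.91 × 33.99 + 151 ≈ 184.37 → 184.
PM2.5 409.61: bracket 371.42–412.21 → index 201–300; slope 99/40.79, offset 38.19.
AQI = 201 + 99/40.79·38.19 ≈ 293.69 ⇒ 294.
SO₂: 29.5 lies in 0.0–192.8, so I_lo=0, I_hi=50, C_lo=0.0, C_hi=192.8.
(50−0)/(192.8−0.0) × (29.5−0.0) + 0 = 50/192.8 × 29.5 + 0 ≈ 7.65 → 8.
Sub-indices: CO→439, NO₂→144, PM10→184, PM2.5→294, SO₂→8. Ranked high→low: 439, 294, 184, 144, 8. Second-highest sub-index = 294.

294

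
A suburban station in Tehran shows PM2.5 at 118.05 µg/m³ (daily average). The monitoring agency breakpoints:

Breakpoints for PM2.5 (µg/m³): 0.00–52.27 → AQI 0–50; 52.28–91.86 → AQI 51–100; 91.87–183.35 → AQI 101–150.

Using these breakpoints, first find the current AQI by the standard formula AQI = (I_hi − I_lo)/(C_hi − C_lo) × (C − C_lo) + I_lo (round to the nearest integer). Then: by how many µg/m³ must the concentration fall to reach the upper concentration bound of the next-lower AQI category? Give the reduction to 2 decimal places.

PM2.5: row 91.87–183.35 (AQI 101–150). (150−101)·(118.05−91.87)/(183.35−91.87) + 101 = 49·26.18/91.48 + 101 ≈ 115.02 → 115.
Current AQI 115 is in the Unhealthy for Sensitive Groups range (101–150). The next-lower category tops out at AQI 100, whose upper concentration bound is 91.86 µg/m³.
Reduction needed = 118.05 − 91.86 = 26.19 µg/m³.

26.19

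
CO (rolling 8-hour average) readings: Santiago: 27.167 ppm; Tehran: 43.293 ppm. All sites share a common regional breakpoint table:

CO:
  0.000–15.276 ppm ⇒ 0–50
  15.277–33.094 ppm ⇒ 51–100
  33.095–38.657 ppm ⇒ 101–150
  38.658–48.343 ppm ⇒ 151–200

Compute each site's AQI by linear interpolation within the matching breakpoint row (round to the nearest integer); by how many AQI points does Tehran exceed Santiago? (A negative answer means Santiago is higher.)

90

Santiago 27.167: bracket 15.277–33.094 → index 51–100; slope 49/17.817, offset 11.890.
AQI = 51 + 49/17.817·11.890 ≈ 83.70 ⇒ 84.
Tehran 43.293: bracket 38.658–48.343 → index 151–200; slope 49/9.685, offset 4.635.
AQI = 151 + 49/9.685·4.635 ≈ 174.45 ⇒ 174.
AQIs: Santiago=84, Tehran=174. Tehran (174) − Santiago (84) = 90.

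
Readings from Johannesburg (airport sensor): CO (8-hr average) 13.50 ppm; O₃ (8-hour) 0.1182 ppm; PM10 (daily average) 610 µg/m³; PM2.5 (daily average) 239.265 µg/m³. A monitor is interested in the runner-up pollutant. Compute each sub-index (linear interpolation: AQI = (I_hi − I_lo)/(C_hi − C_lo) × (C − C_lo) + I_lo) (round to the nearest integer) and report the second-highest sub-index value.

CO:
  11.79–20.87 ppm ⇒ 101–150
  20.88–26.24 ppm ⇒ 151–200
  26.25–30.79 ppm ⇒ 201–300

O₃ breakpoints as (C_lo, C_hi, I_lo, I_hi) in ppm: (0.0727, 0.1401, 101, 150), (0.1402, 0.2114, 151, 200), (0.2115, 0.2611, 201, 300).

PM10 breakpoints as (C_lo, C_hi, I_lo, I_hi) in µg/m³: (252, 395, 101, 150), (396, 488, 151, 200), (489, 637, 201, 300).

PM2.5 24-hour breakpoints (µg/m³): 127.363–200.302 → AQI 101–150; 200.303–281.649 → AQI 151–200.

174

CO: row 11.79–20.87 (AQI 101–150). (150−101)·(13.50−11.79)/(20.87−11.79) + 101 = 49·1.71/9.08 + 101 ≈ 110.23 → 110.
O₃: row 0.0727–0.1401 (AQI 101–150). (150−101)·(0.1182−0.0727)/(0.1401−0.0727) + 101 = 49·0.0455/0.0674 + 101 ≈ 134.08 → 134.
PM10: 610 ∈ [489, 637] ↔ index [201, 300].
201 + (610−489)·(300−201)/(637−489) = 201 + 121·99/148 ≈ 281.94, so AQI = 282.
PM2.5: 239.265 ∈ [200.303, 281.649] ↔ index [151, 200].
151 + (239.265−200.303)·(200−151)/(281.649−200.303) = 151 + 38.962·49/81.346 ≈ 174.47, so AQI = 174.
Sub-indices: CO→110, O₃→134, PM10→282, PM2.5→174. Ranked high→low: 282, 174, 134, 110. Second-highest sub-index = 174.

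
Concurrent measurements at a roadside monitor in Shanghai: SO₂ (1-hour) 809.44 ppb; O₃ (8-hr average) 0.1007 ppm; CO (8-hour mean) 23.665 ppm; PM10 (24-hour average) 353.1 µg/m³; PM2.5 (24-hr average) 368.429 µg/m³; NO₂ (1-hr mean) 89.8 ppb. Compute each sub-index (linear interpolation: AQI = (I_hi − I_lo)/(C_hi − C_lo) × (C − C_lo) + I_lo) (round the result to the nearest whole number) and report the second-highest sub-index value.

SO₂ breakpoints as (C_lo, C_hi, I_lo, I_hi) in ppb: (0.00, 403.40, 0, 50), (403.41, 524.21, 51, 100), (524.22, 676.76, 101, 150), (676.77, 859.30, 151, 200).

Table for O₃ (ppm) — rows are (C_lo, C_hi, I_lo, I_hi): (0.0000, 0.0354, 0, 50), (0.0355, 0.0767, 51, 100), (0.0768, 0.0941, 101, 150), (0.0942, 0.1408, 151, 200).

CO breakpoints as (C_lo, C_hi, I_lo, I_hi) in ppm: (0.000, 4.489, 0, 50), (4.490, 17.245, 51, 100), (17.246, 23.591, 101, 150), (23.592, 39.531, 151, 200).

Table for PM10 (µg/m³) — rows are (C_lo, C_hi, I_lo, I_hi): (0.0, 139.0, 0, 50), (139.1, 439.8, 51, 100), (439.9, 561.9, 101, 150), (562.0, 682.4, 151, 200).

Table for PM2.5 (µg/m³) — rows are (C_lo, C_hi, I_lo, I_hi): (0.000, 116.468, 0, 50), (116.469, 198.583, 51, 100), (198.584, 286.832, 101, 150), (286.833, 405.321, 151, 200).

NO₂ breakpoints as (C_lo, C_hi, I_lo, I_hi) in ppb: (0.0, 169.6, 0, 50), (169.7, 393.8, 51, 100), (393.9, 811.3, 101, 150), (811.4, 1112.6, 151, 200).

SO₂: 809.44 ∈ [676.77, 859.30] ↔ index [151, 200].
151 + (809.44−676.77)·(200−151)/(859.30−676.77) = 151 + 132.67·49/182.53 ≈ 186.62, so AQI = 187.
O₃: 0.1007 ∈ [0.0942, 0.1408] ↔ index [151, 200].
151 + (0.1007−0.0942)·(200−151)/(0.1408−0.0942) = 151 + 0.0065·49/0.0466 ≈ 157.83, so AQI = 158.
CO: 23.665 lies in 23.592–39.531, so I_lo=151, I_hi=200, C_lo=23.592, C_hi=39.531.
(200−151)/(39.531−23.592) × (23.665−23.592) + 151 = 49/15.939 × 0.073 + 151 ≈ 151.22 → 151.
PM10: 353.1 lies in 139.1–439.8, so I_lo=51, I_hi=100, C_lo=139.1, C_hi=439.8.
(100−51)/(439.8−139.1) × (353.1−139.1) + 51 = 49/300.7 × 214.0 + 51 ≈ 85.87 → 86.
PM2.5: 368.429 lies in 286.833–405.321, so I_lo=151, I_hi=200, C_lo=286.833, C_hi=405.321.
(200−151)/(405.321−286.833) × (368.429−286.833) + 151 = 49/118.488 × 81.596 + 151 ≈ 184.74 → 185.
NO₂: row 0.0–169.6 (AQI 0–50). (50−0)·(89.8−0.0)/(169.6−0.0) + 0 = 50·89.8/169.6 + 0 ≈ 26.47 → 26.
Sub-indices: SO₂→187, O₃→158, CO→151, PM10→86, PM2.5→185, NO₂→26. Ranked high→low: 187, 185, 158, 151, 86, 26. Second-highest sub-index = 185.

185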